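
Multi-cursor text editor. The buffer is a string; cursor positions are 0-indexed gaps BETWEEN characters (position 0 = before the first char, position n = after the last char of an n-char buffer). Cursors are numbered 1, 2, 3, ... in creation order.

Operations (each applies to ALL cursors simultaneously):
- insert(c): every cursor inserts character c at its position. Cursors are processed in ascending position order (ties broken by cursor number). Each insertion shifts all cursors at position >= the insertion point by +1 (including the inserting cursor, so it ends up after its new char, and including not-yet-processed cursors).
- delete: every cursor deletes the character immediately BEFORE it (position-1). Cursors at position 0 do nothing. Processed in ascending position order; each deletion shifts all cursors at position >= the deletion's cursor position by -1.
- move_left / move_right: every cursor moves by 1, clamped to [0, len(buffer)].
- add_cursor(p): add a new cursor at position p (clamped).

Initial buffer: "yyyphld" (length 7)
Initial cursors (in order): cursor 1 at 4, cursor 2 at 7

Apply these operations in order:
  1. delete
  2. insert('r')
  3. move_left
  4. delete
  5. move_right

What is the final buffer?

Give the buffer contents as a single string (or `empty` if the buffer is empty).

Answer: yyrhr

Derivation:
After op 1 (delete): buffer="yyyhl" (len 5), cursors c1@3 c2@5, authorship .....
After op 2 (insert('r')): buffer="yyyrhlr" (len 7), cursors c1@4 c2@7, authorship ...1..2
After op 3 (move_left): buffer="yyyrhlr" (len 7), cursors c1@3 c2@6, authorship ...1..2
After op 4 (delete): buffer="yyrhr" (len 5), cursors c1@2 c2@4, authorship ..1.2
After op 5 (move_right): buffer="yyrhr" (len 5), cursors c1@3 c2@5, authorship ..1.2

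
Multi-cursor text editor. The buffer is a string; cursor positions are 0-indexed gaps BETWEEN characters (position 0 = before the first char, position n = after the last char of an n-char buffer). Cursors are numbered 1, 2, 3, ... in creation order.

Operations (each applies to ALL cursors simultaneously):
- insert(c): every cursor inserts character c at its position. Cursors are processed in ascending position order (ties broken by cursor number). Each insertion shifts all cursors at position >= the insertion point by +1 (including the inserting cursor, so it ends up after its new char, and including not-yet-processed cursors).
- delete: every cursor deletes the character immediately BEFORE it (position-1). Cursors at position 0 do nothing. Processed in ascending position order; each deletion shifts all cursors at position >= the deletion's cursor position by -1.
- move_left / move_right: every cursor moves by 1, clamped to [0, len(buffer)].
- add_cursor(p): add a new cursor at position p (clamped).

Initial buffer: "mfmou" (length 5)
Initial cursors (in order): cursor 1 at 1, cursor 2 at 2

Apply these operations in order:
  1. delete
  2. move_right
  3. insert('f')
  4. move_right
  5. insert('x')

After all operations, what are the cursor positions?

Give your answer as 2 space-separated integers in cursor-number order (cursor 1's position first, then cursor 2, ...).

After op 1 (delete): buffer="mou" (len 3), cursors c1@0 c2@0, authorship ...
After op 2 (move_right): buffer="mou" (len 3), cursors c1@1 c2@1, authorship ...
After op 3 (insert('f')): buffer="mffou" (len 5), cursors c1@3 c2@3, authorship .12..
After op 4 (move_right): buffer="mffou" (len 5), cursors c1@4 c2@4, authorship .12..
After op 5 (insert('x')): buffer="mffoxxu" (len 7), cursors c1@6 c2@6, authorship .12.12.

Answer: 6 6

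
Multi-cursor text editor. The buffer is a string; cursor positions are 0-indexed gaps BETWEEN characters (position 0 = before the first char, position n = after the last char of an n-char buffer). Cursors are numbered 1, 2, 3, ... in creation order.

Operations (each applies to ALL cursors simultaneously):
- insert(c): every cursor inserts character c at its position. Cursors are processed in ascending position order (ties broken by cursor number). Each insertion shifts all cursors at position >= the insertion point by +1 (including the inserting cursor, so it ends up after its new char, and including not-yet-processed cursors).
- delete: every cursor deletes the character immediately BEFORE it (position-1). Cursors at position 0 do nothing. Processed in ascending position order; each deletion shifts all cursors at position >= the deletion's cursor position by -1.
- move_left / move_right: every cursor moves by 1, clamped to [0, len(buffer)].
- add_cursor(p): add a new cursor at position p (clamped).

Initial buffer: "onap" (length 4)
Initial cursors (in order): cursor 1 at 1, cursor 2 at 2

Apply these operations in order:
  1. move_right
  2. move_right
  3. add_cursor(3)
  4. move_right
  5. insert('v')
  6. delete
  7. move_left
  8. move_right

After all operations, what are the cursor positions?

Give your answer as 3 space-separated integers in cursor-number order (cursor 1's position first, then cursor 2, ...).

Answer: 4 4 4

Derivation:
After op 1 (move_right): buffer="onap" (len 4), cursors c1@2 c2@3, authorship ....
After op 2 (move_right): buffer="onap" (len 4), cursors c1@3 c2@4, authorship ....
After op 3 (add_cursor(3)): buffer="onap" (len 4), cursors c1@3 c3@3 c2@4, authorship ....
After op 4 (move_right): buffer="onap" (len 4), cursors c1@4 c2@4 c3@4, authorship ....
After op 5 (insert('v')): buffer="onapvvv" (len 7), cursors c1@7 c2@7 c3@7, authorship ....123
After op 6 (delete): buffer="onap" (len 4), cursors c1@4 c2@4 c3@4, authorship ....
After op 7 (move_left): buffer="onap" (len 4), cursors c1@3 c2@3 c3@3, authorship ....
After op 8 (move_right): buffer="onap" (len 4), cursors c1@4 c2@4 c3@4, authorship ....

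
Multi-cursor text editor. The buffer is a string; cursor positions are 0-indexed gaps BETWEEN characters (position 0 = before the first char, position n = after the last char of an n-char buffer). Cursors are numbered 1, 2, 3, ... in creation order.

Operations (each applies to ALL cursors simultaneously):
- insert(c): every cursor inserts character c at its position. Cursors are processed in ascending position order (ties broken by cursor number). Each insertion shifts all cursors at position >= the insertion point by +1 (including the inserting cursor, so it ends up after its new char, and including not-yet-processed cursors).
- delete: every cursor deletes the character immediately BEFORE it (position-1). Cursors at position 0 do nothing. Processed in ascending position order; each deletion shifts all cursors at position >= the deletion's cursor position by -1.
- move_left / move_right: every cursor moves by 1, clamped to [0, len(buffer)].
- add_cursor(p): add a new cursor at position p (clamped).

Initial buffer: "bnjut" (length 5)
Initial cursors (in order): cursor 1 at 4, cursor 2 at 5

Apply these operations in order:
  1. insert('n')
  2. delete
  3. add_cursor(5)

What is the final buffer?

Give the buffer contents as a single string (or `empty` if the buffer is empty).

Answer: bnjut

Derivation:
After op 1 (insert('n')): buffer="bnjuntn" (len 7), cursors c1@5 c2@7, authorship ....1.2
After op 2 (delete): buffer="bnjut" (len 5), cursors c1@4 c2@5, authorship .....
After op 3 (add_cursor(5)): buffer="bnjut" (len 5), cursors c1@4 c2@5 c3@5, authorship .....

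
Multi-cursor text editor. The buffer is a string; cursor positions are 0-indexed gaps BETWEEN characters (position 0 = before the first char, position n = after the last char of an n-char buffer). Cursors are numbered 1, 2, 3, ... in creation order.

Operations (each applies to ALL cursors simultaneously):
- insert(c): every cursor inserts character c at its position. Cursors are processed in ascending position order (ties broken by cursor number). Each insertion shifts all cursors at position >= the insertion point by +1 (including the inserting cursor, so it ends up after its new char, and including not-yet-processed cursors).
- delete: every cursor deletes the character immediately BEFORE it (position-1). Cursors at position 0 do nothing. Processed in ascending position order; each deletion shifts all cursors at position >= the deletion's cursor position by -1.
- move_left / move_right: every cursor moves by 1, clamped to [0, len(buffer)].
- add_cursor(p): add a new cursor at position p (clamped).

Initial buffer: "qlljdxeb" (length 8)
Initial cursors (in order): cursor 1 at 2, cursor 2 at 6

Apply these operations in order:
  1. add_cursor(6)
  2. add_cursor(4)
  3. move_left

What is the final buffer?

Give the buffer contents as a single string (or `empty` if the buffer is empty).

After op 1 (add_cursor(6)): buffer="qlljdxeb" (len 8), cursors c1@2 c2@6 c3@6, authorship ........
After op 2 (add_cursor(4)): buffer="qlljdxeb" (len 8), cursors c1@2 c4@4 c2@6 c3@6, authorship ........
After op 3 (move_left): buffer="qlljdxeb" (len 8), cursors c1@1 c4@3 c2@5 c3@5, authorship ........

Answer: qlljdxeb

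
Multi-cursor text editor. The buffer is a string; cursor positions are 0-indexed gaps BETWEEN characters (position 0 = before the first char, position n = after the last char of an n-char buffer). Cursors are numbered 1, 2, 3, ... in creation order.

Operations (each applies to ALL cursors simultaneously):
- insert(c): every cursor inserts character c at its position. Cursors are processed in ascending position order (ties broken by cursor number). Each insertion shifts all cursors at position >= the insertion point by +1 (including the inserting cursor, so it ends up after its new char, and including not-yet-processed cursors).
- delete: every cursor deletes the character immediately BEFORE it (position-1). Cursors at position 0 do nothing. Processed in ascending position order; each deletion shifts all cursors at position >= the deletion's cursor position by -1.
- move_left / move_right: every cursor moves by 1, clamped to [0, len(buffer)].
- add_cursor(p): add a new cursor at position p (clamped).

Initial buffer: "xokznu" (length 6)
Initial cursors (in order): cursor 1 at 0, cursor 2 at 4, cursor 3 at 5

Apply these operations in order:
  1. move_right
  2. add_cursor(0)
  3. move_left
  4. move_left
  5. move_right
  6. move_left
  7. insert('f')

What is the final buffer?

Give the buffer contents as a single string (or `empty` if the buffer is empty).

Answer: ffxokfzfnu

Derivation:
After op 1 (move_right): buffer="xokznu" (len 6), cursors c1@1 c2@5 c3@6, authorship ......
After op 2 (add_cursor(0)): buffer="xokznu" (len 6), cursors c4@0 c1@1 c2@5 c3@6, authorship ......
After op 3 (move_left): buffer="xokznu" (len 6), cursors c1@0 c4@0 c2@4 c3@5, authorship ......
After op 4 (move_left): buffer="xokznu" (len 6), cursors c1@0 c4@0 c2@3 c3@4, authorship ......
After op 5 (move_right): buffer="xokznu" (len 6), cursors c1@1 c4@1 c2@4 c3@5, authorship ......
After op 6 (move_left): buffer="xokznu" (len 6), cursors c1@0 c4@0 c2@3 c3@4, authorship ......
After op 7 (insert('f')): buffer="ffxokfzfnu" (len 10), cursors c1@2 c4@2 c2@6 c3@8, authorship 14...2.3..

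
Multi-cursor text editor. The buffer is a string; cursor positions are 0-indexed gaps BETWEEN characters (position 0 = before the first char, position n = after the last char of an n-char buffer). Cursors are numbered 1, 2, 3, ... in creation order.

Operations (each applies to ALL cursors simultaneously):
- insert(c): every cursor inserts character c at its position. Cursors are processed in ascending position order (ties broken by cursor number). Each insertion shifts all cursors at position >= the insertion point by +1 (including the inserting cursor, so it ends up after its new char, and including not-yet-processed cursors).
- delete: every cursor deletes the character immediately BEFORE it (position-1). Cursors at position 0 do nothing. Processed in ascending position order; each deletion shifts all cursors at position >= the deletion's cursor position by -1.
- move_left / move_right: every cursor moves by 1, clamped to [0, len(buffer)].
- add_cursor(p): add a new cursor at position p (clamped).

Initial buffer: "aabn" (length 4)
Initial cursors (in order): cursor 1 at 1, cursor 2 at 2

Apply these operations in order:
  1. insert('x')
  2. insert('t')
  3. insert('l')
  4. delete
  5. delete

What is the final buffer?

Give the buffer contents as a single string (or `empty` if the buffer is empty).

Answer: axaxbn

Derivation:
After op 1 (insert('x')): buffer="axaxbn" (len 6), cursors c1@2 c2@4, authorship .1.2..
After op 2 (insert('t')): buffer="axtaxtbn" (len 8), cursors c1@3 c2@6, authorship .11.22..
After op 3 (insert('l')): buffer="axtlaxtlbn" (len 10), cursors c1@4 c2@8, authorship .111.222..
After op 4 (delete): buffer="axtaxtbn" (len 8), cursors c1@3 c2@6, authorship .11.22..
After op 5 (delete): buffer="axaxbn" (len 6), cursors c1@2 c2@4, authorship .1.2..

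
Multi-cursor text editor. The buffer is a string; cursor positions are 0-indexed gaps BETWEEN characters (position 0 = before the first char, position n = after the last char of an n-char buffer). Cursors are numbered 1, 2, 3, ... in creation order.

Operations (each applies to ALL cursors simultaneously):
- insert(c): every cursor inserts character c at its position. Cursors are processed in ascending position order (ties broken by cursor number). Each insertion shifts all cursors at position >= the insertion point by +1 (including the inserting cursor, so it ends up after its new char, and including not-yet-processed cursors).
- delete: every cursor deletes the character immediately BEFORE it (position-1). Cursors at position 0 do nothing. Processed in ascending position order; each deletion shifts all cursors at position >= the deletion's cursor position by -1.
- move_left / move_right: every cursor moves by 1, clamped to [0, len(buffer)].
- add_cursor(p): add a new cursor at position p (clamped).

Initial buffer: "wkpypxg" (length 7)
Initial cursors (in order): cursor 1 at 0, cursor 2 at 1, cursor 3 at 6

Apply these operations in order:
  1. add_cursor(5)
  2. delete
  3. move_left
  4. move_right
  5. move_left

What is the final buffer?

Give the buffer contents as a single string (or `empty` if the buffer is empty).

After op 1 (add_cursor(5)): buffer="wkpypxg" (len 7), cursors c1@0 c2@1 c4@5 c3@6, authorship .......
After op 2 (delete): buffer="kpyg" (len 4), cursors c1@0 c2@0 c3@3 c4@3, authorship ....
After op 3 (move_left): buffer="kpyg" (len 4), cursors c1@0 c2@0 c3@2 c4@2, authorship ....
After op 4 (move_right): buffer="kpyg" (len 4), cursors c1@1 c2@1 c3@3 c4@3, authorship ....
After op 5 (move_left): buffer="kpyg" (len 4), cursors c1@0 c2@0 c3@2 c4@2, authorship ....

Answer: kpyg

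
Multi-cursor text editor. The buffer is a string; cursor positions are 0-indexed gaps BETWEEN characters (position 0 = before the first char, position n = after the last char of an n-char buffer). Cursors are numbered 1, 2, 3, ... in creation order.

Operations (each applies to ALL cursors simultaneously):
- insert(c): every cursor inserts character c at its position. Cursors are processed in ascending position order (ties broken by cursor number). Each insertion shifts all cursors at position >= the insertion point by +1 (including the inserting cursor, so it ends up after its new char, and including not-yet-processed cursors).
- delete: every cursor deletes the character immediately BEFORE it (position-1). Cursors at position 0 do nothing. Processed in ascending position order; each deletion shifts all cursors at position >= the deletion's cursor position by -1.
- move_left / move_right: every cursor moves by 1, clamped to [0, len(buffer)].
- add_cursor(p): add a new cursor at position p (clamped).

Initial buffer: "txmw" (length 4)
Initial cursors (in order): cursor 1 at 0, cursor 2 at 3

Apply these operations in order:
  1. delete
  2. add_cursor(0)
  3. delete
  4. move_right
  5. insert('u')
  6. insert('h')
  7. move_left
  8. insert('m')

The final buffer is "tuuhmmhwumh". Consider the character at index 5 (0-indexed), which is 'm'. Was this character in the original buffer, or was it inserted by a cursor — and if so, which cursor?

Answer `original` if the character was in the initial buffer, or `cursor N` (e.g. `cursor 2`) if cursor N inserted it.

After op 1 (delete): buffer="txw" (len 3), cursors c1@0 c2@2, authorship ...
After op 2 (add_cursor(0)): buffer="txw" (len 3), cursors c1@0 c3@0 c2@2, authorship ...
After op 3 (delete): buffer="tw" (len 2), cursors c1@0 c3@0 c2@1, authorship ..
After op 4 (move_right): buffer="tw" (len 2), cursors c1@1 c3@1 c2@2, authorship ..
After op 5 (insert('u')): buffer="tuuwu" (len 5), cursors c1@3 c3@3 c2@5, authorship .13.2
After op 6 (insert('h')): buffer="tuuhhwuh" (len 8), cursors c1@5 c3@5 c2@8, authorship .1313.22
After op 7 (move_left): buffer="tuuhhwuh" (len 8), cursors c1@4 c3@4 c2@7, authorship .1313.22
After op 8 (insert('m')): buffer="tuuhmmhwumh" (len 11), cursors c1@6 c3@6 c2@10, authorship .131133.222
Authorship (.=original, N=cursor N): . 1 3 1 1 3 3 . 2 2 2
Index 5: author = 3

Answer: cursor 3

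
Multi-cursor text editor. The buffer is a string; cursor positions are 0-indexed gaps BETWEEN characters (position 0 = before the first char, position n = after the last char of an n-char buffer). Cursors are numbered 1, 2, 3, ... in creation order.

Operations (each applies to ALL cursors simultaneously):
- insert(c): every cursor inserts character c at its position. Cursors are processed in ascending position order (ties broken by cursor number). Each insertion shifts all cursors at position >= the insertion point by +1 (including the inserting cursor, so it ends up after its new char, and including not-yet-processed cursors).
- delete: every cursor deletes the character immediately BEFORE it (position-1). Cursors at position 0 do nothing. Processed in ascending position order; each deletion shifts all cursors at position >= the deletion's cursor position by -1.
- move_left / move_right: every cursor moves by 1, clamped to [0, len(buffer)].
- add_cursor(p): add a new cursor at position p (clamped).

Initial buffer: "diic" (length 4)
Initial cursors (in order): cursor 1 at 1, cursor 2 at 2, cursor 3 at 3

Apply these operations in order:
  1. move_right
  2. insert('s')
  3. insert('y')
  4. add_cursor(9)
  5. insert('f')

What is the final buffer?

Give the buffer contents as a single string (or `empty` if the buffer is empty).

Answer: disyfisyfcsfyf

Derivation:
After op 1 (move_right): buffer="diic" (len 4), cursors c1@2 c2@3 c3@4, authorship ....
After op 2 (insert('s')): buffer="disiscs" (len 7), cursors c1@3 c2@5 c3@7, authorship ..1.2.3
After op 3 (insert('y')): buffer="disyisycsy" (len 10), cursors c1@4 c2@7 c3@10, authorship ..11.22.33
After op 4 (add_cursor(9)): buffer="disyisycsy" (len 10), cursors c1@4 c2@7 c4@9 c3@10, authorship ..11.22.33
After op 5 (insert('f')): buffer="disyfisyfcsfyf" (len 14), cursors c1@5 c2@9 c4@12 c3@14, authorship ..111.222.3433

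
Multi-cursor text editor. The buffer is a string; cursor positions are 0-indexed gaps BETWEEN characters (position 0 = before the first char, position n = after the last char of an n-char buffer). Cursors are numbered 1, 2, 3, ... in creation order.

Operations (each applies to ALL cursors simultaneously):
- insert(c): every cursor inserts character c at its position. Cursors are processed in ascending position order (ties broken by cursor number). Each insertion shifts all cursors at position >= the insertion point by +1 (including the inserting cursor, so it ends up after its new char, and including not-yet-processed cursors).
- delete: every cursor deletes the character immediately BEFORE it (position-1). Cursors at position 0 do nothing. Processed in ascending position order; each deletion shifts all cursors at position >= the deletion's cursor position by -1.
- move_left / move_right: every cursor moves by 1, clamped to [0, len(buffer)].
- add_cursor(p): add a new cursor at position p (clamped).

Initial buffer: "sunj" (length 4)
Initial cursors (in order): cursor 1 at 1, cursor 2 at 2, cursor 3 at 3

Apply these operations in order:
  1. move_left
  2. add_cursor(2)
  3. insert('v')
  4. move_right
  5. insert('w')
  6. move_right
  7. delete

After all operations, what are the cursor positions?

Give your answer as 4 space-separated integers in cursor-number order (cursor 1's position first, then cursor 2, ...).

After op 1 (move_left): buffer="sunj" (len 4), cursors c1@0 c2@1 c3@2, authorship ....
After op 2 (add_cursor(2)): buffer="sunj" (len 4), cursors c1@0 c2@1 c3@2 c4@2, authorship ....
After op 3 (insert('v')): buffer="vsvuvvnj" (len 8), cursors c1@1 c2@3 c3@6 c4@6, authorship 1.2.34..
After op 4 (move_right): buffer="vsvuvvnj" (len 8), cursors c1@2 c2@4 c3@7 c4@7, authorship 1.2.34..
After op 5 (insert('w')): buffer="vswvuwvvnwwj" (len 12), cursors c1@3 c2@6 c3@11 c4@11, authorship 1.12.234.34.
After op 6 (move_right): buffer="vswvuwvvnwwj" (len 12), cursors c1@4 c2@7 c3@12 c4@12, authorship 1.12.234.34.
After op 7 (delete): buffer="vswuwvnw" (len 8), cursors c1@3 c2@5 c3@8 c4@8, authorship 1.1.24.3

Answer: 3 5 8 8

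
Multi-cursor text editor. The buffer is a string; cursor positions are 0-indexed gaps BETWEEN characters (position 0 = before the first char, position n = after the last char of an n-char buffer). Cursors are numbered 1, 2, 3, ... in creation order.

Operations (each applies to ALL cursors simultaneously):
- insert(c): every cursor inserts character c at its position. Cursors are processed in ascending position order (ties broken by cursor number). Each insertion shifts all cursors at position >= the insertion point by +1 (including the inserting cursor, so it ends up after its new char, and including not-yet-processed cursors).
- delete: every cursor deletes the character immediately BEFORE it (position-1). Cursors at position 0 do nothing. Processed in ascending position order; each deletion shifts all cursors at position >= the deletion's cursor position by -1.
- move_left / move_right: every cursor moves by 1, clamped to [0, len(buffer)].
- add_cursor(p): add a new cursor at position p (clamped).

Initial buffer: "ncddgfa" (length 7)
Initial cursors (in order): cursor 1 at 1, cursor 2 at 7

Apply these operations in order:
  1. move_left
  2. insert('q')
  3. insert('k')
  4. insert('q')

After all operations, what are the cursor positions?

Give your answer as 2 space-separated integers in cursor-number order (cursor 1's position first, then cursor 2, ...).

Answer: 3 12

Derivation:
After op 1 (move_left): buffer="ncddgfa" (len 7), cursors c1@0 c2@6, authorship .......
After op 2 (insert('q')): buffer="qncddgfqa" (len 9), cursors c1@1 c2@8, authorship 1......2.
After op 3 (insert('k')): buffer="qkncddgfqka" (len 11), cursors c1@2 c2@10, authorship 11......22.
After op 4 (insert('q')): buffer="qkqncddgfqkqa" (len 13), cursors c1@3 c2@12, authorship 111......222.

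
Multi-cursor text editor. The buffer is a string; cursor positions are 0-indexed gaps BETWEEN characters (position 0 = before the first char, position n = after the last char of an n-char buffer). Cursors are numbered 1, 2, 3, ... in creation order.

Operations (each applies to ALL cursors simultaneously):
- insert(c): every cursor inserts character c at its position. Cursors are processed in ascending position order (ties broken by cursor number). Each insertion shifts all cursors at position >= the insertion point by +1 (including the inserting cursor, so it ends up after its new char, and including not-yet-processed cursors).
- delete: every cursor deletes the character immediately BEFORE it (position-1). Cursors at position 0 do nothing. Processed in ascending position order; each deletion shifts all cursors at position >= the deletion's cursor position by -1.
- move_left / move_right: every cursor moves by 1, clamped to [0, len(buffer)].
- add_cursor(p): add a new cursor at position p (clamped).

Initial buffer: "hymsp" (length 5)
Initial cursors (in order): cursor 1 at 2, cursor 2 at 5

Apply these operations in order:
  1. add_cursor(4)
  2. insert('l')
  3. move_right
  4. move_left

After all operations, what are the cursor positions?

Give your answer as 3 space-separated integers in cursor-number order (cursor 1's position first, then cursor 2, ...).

Answer: 3 7 6

Derivation:
After op 1 (add_cursor(4)): buffer="hymsp" (len 5), cursors c1@2 c3@4 c2@5, authorship .....
After op 2 (insert('l')): buffer="hylmslpl" (len 8), cursors c1@3 c3@6 c2@8, authorship ..1..3.2
After op 3 (move_right): buffer="hylmslpl" (len 8), cursors c1@4 c3@7 c2@8, authorship ..1..3.2
After op 4 (move_left): buffer="hylmslpl" (len 8), cursors c1@3 c3@6 c2@7, authorship ..1..3.2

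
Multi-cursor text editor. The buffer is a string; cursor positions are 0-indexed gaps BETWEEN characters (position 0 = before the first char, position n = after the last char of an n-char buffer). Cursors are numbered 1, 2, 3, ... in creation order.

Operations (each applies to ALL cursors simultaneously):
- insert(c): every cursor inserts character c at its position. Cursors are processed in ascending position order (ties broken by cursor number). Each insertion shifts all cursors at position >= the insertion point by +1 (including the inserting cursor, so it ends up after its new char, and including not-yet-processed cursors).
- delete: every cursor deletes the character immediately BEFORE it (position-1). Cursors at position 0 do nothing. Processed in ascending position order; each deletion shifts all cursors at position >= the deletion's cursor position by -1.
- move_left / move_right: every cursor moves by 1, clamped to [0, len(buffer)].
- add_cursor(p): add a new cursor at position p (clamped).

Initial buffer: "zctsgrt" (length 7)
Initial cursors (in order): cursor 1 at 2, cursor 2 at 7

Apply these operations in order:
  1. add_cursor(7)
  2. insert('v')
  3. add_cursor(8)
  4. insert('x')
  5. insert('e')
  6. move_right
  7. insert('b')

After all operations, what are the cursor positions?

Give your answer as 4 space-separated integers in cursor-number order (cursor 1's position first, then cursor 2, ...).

Answer: 7 22 22 15

Derivation:
After op 1 (add_cursor(7)): buffer="zctsgrt" (len 7), cursors c1@2 c2@7 c3@7, authorship .......
After op 2 (insert('v')): buffer="zcvtsgrtvv" (len 10), cursors c1@3 c2@10 c3@10, authorship ..1.....23
After op 3 (add_cursor(8)): buffer="zcvtsgrtvv" (len 10), cursors c1@3 c4@8 c2@10 c3@10, authorship ..1.....23
After op 4 (insert('x')): buffer="zcvxtsgrtxvvxx" (len 14), cursors c1@4 c4@10 c2@14 c3@14, authorship ..11.....42323
After op 5 (insert('e')): buffer="zcvxetsgrtxevvxxee" (len 18), cursors c1@5 c4@12 c2@18 c3@18, authorship ..111.....44232323
After op 6 (move_right): buffer="zcvxetsgrtxevvxxee" (len 18), cursors c1@6 c4@13 c2@18 c3@18, authorship ..111.....44232323
After op 7 (insert('b')): buffer="zcvxetbsgrtxevbvxxeebb" (len 22), cursors c1@7 c4@15 c2@22 c3@22, authorship ..111.1....44243232323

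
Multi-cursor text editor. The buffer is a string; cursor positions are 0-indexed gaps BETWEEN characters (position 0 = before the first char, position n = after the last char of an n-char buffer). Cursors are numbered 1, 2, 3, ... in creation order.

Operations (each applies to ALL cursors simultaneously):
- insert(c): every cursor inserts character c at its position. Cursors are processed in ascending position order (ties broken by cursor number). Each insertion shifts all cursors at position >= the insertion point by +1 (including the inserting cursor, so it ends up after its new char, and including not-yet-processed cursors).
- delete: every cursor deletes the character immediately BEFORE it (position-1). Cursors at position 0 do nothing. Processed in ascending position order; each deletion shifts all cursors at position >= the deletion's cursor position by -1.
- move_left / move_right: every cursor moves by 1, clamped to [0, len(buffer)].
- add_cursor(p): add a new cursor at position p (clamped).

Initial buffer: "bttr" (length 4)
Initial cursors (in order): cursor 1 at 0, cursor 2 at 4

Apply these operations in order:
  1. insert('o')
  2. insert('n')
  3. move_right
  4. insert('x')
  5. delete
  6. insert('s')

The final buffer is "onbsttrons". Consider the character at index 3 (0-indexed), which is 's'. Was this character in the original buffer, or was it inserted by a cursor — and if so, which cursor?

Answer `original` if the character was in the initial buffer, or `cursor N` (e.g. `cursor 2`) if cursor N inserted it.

Answer: cursor 1

Derivation:
After op 1 (insert('o')): buffer="obttro" (len 6), cursors c1@1 c2@6, authorship 1....2
After op 2 (insert('n')): buffer="onbttron" (len 8), cursors c1@2 c2@8, authorship 11....22
After op 3 (move_right): buffer="onbttron" (len 8), cursors c1@3 c2@8, authorship 11....22
After op 4 (insert('x')): buffer="onbxttronx" (len 10), cursors c1@4 c2@10, authorship 11.1...222
After op 5 (delete): buffer="onbttron" (len 8), cursors c1@3 c2@8, authorship 11....22
After op 6 (insert('s')): buffer="onbsttrons" (len 10), cursors c1@4 c2@10, authorship 11.1...222
Authorship (.=original, N=cursor N): 1 1 . 1 . . . 2 2 2
Index 3: author = 1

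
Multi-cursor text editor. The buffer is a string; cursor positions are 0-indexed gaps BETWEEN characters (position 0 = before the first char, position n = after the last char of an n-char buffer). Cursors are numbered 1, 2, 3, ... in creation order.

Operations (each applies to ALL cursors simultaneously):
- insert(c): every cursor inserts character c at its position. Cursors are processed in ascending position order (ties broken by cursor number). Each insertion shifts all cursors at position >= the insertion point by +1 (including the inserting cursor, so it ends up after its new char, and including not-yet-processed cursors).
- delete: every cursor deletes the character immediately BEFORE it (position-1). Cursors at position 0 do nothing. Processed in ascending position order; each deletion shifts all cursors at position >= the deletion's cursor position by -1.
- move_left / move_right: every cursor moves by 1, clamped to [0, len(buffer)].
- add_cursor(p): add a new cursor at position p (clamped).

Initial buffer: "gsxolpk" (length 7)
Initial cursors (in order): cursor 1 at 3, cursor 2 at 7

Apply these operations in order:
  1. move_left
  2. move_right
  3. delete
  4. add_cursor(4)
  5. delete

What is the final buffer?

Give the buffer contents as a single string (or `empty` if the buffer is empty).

After op 1 (move_left): buffer="gsxolpk" (len 7), cursors c1@2 c2@6, authorship .......
After op 2 (move_right): buffer="gsxolpk" (len 7), cursors c1@3 c2@7, authorship .......
After op 3 (delete): buffer="gsolp" (len 5), cursors c1@2 c2@5, authorship .....
After op 4 (add_cursor(4)): buffer="gsolp" (len 5), cursors c1@2 c3@4 c2@5, authorship .....
After op 5 (delete): buffer="go" (len 2), cursors c1@1 c2@2 c3@2, authorship ..

Answer: go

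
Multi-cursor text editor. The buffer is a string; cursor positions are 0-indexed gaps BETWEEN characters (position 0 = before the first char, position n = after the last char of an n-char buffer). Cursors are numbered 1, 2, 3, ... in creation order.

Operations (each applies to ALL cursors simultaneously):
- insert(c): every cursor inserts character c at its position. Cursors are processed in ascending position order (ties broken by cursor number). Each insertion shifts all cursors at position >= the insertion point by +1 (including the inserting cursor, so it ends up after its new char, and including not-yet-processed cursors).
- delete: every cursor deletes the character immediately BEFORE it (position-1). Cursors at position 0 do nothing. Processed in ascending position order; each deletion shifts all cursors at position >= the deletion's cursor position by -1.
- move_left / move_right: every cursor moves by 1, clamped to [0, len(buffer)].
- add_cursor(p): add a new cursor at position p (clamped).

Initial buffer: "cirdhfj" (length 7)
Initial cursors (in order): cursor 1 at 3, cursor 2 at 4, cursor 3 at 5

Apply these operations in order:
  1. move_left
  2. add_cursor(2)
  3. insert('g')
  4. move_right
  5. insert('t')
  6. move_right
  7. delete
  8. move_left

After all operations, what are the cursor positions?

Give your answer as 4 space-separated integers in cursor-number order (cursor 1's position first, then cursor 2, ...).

Answer: 5 7 9 5

Derivation:
After op 1 (move_left): buffer="cirdhfj" (len 7), cursors c1@2 c2@3 c3@4, authorship .......
After op 2 (add_cursor(2)): buffer="cirdhfj" (len 7), cursors c1@2 c4@2 c2@3 c3@4, authorship .......
After op 3 (insert('g')): buffer="ciggrgdghfj" (len 11), cursors c1@4 c4@4 c2@6 c3@8, authorship ..14.2.3...
After op 4 (move_right): buffer="ciggrgdghfj" (len 11), cursors c1@5 c4@5 c2@7 c3@9, authorship ..14.2.3...
After op 5 (insert('t')): buffer="ciggrttgdtghtfj" (len 15), cursors c1@7 c4@7 c2@10 c3@13, authorship ..14.142.23.3..
After op 6 (move_right): buffer="ciggrttgdtghtfj" (len 15), cursors c1@8 c4@8 c2@11 c3@14, authorship ..14.142.23.3..
After op 7 (delete): buffer="ciggrtdthtj" (len 11), cursors c1@6 c4@6 c2@8 c3@10, authorship ..14.1.2.3.
After op 8 (move_left): buffer="ciggrtdthtj" (len 11), cursors c1@5 c4@5 c2@7 c3@9, authorship ..14.1.2.3.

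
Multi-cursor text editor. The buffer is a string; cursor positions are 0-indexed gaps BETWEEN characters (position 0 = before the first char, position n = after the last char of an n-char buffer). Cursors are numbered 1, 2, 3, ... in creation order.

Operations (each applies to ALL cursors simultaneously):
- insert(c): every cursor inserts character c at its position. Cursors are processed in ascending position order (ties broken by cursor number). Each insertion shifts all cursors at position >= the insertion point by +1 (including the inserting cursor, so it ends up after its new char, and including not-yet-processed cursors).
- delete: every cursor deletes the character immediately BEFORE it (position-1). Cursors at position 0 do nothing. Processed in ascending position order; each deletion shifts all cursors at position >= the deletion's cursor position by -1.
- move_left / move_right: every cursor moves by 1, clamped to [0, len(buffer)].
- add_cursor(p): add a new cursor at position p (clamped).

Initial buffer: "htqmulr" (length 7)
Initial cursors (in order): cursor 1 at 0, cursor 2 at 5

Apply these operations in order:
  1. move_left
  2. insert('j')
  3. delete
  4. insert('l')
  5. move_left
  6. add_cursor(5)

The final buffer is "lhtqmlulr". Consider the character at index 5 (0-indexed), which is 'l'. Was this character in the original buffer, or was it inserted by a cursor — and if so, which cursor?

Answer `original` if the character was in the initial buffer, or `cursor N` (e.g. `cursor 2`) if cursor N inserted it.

Answer: cursor 2

Derivation:
After op 1 (move_left): buffer="htqmulr" (len 7), cursors c1@0 c2@4, authorship .......
After op 2 (insert('j')): buffer="jhtqmjulr" (len 9), cursors c1@1 c2@6, authorship 1....2...
After op 3 (delete): buffer="htqmulr" (len 7), cursors c1@0 c2@4, authorship .......
After op 4 (insert('l')): buffer="lhtqmlulr" (len 9), cursors c1@1 c2@6, authorship 1....2...
After op 5 (move_left): buffer="lhtqmlulr" (len 9), cursors c1@0 c2@5, authorship 1....2...
After op 6 (add_cursor(5)): buffer="lhtqmlulr" (len 9), cursors c1@0 c2@5 c3@5, authorship 1....2...
Authorship (.=original, N=cursor N): 1 . . . . 2 . . .
Index 5: author = 2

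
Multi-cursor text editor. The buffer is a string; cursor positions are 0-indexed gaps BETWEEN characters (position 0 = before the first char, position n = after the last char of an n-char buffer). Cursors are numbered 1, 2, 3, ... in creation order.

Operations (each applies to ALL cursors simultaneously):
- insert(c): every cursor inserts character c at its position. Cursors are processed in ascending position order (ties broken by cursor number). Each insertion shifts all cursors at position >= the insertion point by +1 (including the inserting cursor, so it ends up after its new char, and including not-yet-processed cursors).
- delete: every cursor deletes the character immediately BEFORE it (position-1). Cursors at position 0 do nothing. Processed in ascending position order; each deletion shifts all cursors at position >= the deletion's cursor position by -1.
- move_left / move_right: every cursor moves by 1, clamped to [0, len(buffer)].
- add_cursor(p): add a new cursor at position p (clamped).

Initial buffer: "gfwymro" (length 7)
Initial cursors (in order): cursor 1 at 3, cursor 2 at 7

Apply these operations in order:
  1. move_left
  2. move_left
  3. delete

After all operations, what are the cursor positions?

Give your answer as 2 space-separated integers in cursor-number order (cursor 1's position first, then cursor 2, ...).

After op 1 (move_left): buffer="gfwymro" (len 7), cursors c1@2 c2@6, authorship .......
After op 2 (move_left): buffer="gfwymro" (len 7), cursors c1@1 c2@5, authorship .......
After op 3 (delete): buffer="fwyro" (len 5), cursors c1@0 c2@3, authorship .....

Answer: 0 3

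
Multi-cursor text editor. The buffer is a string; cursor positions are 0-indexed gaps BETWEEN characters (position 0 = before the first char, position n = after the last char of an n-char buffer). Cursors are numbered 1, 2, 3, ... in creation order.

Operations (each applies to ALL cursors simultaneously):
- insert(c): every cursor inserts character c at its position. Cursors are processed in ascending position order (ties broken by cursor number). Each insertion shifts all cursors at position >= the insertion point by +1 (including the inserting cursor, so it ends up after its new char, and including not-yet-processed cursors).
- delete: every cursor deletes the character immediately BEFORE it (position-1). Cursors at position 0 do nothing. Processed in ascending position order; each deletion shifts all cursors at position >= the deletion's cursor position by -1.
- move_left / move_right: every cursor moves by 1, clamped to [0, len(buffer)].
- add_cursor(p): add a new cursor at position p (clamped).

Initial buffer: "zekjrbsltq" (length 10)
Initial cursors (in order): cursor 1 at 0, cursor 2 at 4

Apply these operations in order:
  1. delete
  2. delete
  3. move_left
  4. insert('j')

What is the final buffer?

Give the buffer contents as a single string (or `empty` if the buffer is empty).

After op 1 (delete): buffer="zekrbsltq" (len 9), cursors c1@0 c2@3, authorship .........
After op 2 (delete): buffer="zerbsltq" (len 8), cursors c1@0 c2@2, authorship ........
After op 3 (move_left): buffer="zerbsltq" (len 8), cursors c1@0 c2@1, authorship ........
After op 4 (insert('j')): buffer="jzjerbsltq" (len 10), cursors c1@1 c2@3, authorship 1.2.......

Answer: jzjerbsltq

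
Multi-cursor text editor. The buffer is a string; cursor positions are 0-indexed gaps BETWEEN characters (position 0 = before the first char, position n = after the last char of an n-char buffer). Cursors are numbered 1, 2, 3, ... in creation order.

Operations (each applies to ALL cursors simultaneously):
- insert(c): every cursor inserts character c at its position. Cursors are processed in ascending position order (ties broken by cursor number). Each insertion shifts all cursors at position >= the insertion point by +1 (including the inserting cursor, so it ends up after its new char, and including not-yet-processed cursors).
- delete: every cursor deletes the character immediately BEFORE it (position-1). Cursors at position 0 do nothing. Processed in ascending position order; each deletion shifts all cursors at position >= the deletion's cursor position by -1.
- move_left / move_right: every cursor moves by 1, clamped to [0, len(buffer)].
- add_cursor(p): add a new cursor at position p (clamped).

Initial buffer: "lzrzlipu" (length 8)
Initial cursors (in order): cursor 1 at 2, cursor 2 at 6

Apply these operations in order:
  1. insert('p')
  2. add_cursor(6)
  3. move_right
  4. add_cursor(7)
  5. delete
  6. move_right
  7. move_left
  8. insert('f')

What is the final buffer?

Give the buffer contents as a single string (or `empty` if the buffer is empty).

After op 1 (insert('p')): buffer="lzprzlippu" (len 10), cursors c1@3 c2@8, authorship ..1....2..
After op 2 (add_cursor(6)): buffer="lzprzlippu" (len 10), cursors c1@3 c3@6 c2@8, authorship ..1....2..
After op 3 (move_right): buffer="lzprzlippu" (len 10), cursors c1@4 c3@7 c2@9, authorship ..1....2..
After op 4 (add_cursor(7)): buffer="lzprzlippu" (len 10), cursors c1@4 c3@7 c4@7 c2@9, authorship ..1....2..
After op 5 (delete): buffer="lzpzpu" (len 6), cursors c1@3 c3@4 c4@4 c2@5, authorship ..1.2.
After op 6 (move_right): buffer="lzpzpu" (len 6), cursors c1@4 c3@5 c4@5 c2@6, authorship ..1.2.
After op 7 (move_left): buffer="lzpzpu" (len 6), cursors c1@3 c3@4 c4@4 c2@5, authorship ..1.2.
After op 8 (insert('f')): buffer="lzpfzffpfu" (len 10), cursors c1@4 c3@7 c4@7 c2@9, authorship ..11.3422.

Answer: lzpfzffpfu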